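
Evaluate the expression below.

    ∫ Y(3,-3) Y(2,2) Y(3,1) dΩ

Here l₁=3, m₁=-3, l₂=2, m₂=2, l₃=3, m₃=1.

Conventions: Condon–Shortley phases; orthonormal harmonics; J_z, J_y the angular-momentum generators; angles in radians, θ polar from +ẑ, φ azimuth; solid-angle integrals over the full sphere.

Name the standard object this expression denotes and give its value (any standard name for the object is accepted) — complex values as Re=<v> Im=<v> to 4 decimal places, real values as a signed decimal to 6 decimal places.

This is a Gaunt coefficient — the integral of a triple product of spherical harmonics over the sphere.
Rules hold: Σm=0, L=8 even, 1≤3≤5.
N = 7·5·7 = 245
Δ = 2!·4!·2!/9! = 1/3780
Racah Σ t=0..2: t=0:+1/24 t=1:−1/4 t=2:+1/24 = -1/6
⇒ 3j(3 2 3; 0 0 0)² = 4/105, sgn +1
Racah Σ t=2..2: t=2:+1/96 = 1/96
⇒ 3j(3 2 3; -3 2 1)² = 1/42, sgn +1
4πI² = N·(3j₀)²·(3jₘ)² = 2/9
I = +1·√(0.222222/4π) = 0.13298076

Gaunt coefficient, +0.132981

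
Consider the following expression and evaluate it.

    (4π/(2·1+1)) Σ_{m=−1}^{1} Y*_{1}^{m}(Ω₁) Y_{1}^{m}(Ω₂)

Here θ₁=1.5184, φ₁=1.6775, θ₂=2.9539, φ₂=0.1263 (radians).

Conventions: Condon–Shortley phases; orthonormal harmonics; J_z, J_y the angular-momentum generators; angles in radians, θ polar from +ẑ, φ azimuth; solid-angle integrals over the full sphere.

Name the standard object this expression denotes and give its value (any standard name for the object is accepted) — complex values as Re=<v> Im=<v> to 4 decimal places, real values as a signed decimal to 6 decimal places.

Legendre polynomial (addition theorem), -0.047801

This sum is the spherical-harmonic addition theorem: it equals the Legendre polynomial P_l(cos γ) of the angle γ between the two directions.
Term-by-term m-sum for l=1 (normalisation 4π/3 = 4.188790):
  term(m=-1) = (0.000436, 0.022238)   from Y*(Ω₁)=(-0.036745, 0.343058), Y(Ω₂)=(0.063953, -0.008121)
  term(m=+0) = (-0.012283, 0.000000)   from Y*(Ω₁)=(0.025589, -0.000000), Y(Ω₂)=(-0.480021, 0.000000)
  term(m=+1) = (0.000436, -0.022238)   from Y*(Ω₁)=(0.036745, 0.343058), Y(Ω₂)=(-0.063953, -0.008121)
Total Σ_m = (-0.011412, 0.000000). Multiply by 4.188790: (-0.047801, 0.000000). P_1(cos γ) = -0.047801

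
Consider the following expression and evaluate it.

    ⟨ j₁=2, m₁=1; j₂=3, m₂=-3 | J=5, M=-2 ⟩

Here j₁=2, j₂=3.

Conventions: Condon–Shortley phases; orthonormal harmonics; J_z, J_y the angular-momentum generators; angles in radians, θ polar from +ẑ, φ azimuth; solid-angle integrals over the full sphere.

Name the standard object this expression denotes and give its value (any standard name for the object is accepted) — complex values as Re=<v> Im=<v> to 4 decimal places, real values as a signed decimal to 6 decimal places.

Clebsch–Gordan coefficient, +√(1/30) ≈ +0.182574

This is a Clebsch–Gordan (vector-coupling) coefficient.
√[11·0!4!6!/11! · 3!1!0!6!3!7!] = √(622080)
  +(−1)^0/∏(0,0,1,0,3,6)! = 1/4320  (running 1/4320)
⟨..|..⟩ = √(622080)·(1/4320) = +0.182574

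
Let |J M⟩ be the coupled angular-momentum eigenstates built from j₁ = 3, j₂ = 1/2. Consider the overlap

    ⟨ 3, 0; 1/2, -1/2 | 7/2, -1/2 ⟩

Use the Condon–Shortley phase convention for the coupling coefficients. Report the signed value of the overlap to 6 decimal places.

triangle: 0!×6!×1!/8! = 720/40320
(j±m)!: 3!×3!×0!×1!×3!×4! = 5184
prefactor² = (2J+1)×Δ×N² = 5184/7
  k=0: +1/(0!×0!×3!×0!×3!×1!) = 1/36
Σ = 1/36  ⇒  CG² = 5184/7×(1/36)² = 4/7
CG = +√(4/7) = +0.755929

+0.755929  (= +√(4/7))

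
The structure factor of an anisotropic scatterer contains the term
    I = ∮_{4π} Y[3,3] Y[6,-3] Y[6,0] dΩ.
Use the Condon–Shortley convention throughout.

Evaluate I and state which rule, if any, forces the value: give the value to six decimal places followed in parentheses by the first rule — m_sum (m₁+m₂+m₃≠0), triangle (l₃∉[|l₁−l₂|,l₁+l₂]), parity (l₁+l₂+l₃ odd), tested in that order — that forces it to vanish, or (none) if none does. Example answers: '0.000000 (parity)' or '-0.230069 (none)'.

0.000000 (parity)

Σlᵢ=15 odd — θ-integrand is odd under cosθ→−cosθ; I=0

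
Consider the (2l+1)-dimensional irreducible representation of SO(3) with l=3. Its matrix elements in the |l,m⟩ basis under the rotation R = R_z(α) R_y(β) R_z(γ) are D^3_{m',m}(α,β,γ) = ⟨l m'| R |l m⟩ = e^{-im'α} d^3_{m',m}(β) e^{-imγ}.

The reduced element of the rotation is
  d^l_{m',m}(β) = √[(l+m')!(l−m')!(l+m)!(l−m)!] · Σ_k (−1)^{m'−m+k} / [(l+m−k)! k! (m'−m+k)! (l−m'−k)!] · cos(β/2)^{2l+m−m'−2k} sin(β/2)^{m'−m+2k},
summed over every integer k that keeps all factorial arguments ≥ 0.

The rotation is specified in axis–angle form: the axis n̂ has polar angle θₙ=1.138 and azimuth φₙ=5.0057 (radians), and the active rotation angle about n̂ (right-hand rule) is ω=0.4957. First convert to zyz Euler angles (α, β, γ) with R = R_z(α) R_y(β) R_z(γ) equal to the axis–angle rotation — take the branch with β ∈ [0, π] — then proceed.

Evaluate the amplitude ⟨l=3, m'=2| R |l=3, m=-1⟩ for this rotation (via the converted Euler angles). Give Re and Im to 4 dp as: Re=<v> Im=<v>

Re=0.0348 Im=-0.0525

Axis–angle → zyz. n̂ = (sinθₙcosφₙ, sinθₙsinφₙ, cosθₙ) = (+0.262465, -0.869026, +0.419411), ω = 0.4957.
R = I cosω + sinω [n̂]ₓ + (1−cosω) n̂n̂ᵀ gives
  R = [+0.887928, -0.226945, -0.400100; +0.172038, +0.970536, -0.168711; +0.426600, +0.080971, +0.900809]
β = atan2(√(R₁₃²+R₂₃²), R₃₃) = 0.449168; α = atan2(R₂₃, R₁₃) mod 2π = 3.540641; γ = atan2(R₃₂, −R₃₁) mod 2π = 2.954019
Split into d^3_{2,-1}(β=0.4492) × two z-phases.
c=cos(0.449168/2)=0.974887, s=sin(0.449168/2)=0.222701; N=√[120·1·2·24]=75.894664
k∈{0,1} keeps every argument non-negative
  k=0: (−1)^3·75.8947/(12)·0.9749^3·0.2227^3 = -0.064723
  k=1: (−1)^4·75.8947/(24)·0.9749^1·0.2227^5 = +0.001689
d^3_{2,-1}(0.4492) = -0.064723 +0.001689 = -0.063034
Phases: e^{-i·(2)·3.5406}=+0.698071-0.716029i, e^{-i·(-1)·2.9540}=-0.982460+0.186476i ⇒ D=+0.034814-0.052548i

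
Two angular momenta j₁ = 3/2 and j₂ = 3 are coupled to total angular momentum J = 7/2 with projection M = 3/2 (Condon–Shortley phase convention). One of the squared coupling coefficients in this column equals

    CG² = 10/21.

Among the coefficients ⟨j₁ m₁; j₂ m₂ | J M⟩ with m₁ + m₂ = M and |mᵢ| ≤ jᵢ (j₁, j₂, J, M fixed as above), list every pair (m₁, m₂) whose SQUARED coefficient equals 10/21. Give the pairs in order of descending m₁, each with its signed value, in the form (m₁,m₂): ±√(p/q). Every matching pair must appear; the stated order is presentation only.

Admissible pairs with m₁+m₂ = M = 3/2: (-3/2,3), (-1/2,2), (1/2,1), (3/2,0)
  (m₁,m₂)=(3/2,0): CG² = 10/21, CG = +√(10/21)   ← matches the target
  (m₁,m₂)=(1/2,1): CG² = 0/1, CG = 0
  (m₁,m₂)=(-1/2,2): CG² = 3/7, CG = −√(3/7)
  (m₁,m₂)=(-3/2,3): CG² = 2/21, CG = −√(2/21)
Pairs with CG² = 10/21: (3/2,0): +√(10/21)

(3/2,0): +√(10/21)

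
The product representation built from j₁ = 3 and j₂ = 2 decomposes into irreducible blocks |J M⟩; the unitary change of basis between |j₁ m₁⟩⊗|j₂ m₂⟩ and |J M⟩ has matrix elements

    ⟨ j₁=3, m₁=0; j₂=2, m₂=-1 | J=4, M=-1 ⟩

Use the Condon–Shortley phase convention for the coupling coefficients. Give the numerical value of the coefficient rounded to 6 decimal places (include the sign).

+0.462910

j₁+j₂−J=1  J+j₁−j₂=5  J−j₁+j₂=3  j₁+j₂+J+1=10
(j₁±m₁, j₂±m₂, J±M) = (3,3,1,3,3,5)
P² = 1944/7
sum k=0..1:
  [0] +1/24 = 1/24
  [1] −1/72 = -1/72
S = 1/36
C² = P²·S² = 3/14 ; C = +0.462910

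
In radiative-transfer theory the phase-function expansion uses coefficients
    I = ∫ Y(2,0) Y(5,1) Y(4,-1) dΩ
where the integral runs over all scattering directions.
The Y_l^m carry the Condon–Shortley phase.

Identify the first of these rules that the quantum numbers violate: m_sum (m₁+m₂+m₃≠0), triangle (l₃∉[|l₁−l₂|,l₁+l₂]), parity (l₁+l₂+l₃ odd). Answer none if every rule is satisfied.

parity

m₁+m₂+m₃ = 0 + 1 − 1 = 0  ✓
triangle: |2−5|=3 ≤ l₃=4 ≤ 2+5=7  ✓
parity: l₁+l₂+l₃ = 11 is odd  ✗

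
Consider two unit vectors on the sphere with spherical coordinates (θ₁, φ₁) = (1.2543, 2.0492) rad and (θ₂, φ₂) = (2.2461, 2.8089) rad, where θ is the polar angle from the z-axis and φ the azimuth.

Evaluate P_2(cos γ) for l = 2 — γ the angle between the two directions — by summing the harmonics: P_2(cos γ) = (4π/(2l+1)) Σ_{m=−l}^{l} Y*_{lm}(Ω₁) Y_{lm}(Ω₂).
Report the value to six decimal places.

-0.323285

Summing Y*_{l m}(θ₁,φ₁)·Y_{l m}(θ₂,φ₂) over m ∈ [−2, 2]; prefactor 4π/(2·2+1) = 2.513274:
  m=-2: (-0.200987-0.285140i) × (+0.185122+0.145278i) = +0.004217-0.081985i  (running Σ = +0.004217-0.081985i)
  m=-1: (-0.105195+0.202850i) × (+0.356279+0.123107i) = -0.062451+0.059321i  (running Σ = -0.058234-0.022664i)
  m=0: (-0.223736-0.000000i) × (+0.054367+0.000000i) = -0.012164-0.000000i  (running Σ = -0.070397-0.022664i)
  m=1: (+0.105195+0.202850i) × (-0.356279+0.123107i) = -0.062451-0.059321i  (running Σ = -0.132849-0.081985i)
  m=2: (-0.200987+0.285140i) × (+0.185122-0.145278i) = +0.004217+0.081985i  (running Σ = -0.128631+0.000000i)
Accumulated sum -0.128631+0.000000i; after 4π/(2l+1) scaling, -0.323285+0.000000i ⇒ P_2 = -0.323285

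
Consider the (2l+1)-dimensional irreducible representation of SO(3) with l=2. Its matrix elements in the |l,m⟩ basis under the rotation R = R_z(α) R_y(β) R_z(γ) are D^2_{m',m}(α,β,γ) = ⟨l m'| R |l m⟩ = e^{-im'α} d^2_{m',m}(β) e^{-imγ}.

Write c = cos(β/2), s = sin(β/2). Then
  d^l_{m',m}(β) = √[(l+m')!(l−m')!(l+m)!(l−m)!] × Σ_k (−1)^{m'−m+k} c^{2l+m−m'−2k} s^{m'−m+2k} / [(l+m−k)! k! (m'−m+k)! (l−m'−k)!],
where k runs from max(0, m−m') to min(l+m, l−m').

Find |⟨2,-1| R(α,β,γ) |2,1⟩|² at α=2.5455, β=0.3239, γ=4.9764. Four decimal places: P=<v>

P=0.0057

First d^2_{-1,1}(β=0.3239), then the phase factors e^{-i(-1)α} and e^{-i(1)γ}:
Half-angle: c=0.986915, s=0.161243. N=√(1·6·6·1)=6.000000
k∈{2,3} keeps every argument non-negative
  k=2: (−1)^0·6.0000/(2)·0.9869^2·0.1612^2 = +0.075970
  k=3: (−1)^1·6.0000/(6)·0.9869^0·0.1612^4 = -0.000676
d^2_{-1,1}(0.3239) = +0.075970 -0.000676 = +0.075294
|D^2_{-1,1}|² = |d^2_{-1,1}(β)|² = (+0.075294)² = 0.005669 (the z-rotation phases have unit modulus)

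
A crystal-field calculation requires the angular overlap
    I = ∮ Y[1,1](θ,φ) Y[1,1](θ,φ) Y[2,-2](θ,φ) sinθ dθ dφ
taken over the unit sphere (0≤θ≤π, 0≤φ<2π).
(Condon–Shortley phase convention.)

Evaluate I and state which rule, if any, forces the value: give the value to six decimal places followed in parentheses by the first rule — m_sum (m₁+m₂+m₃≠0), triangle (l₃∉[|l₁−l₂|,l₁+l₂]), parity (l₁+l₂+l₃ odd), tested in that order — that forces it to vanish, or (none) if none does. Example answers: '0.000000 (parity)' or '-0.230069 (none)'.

Rules hold: Σm=0, L=4 even, 0≤2≤2.
N = 3·3·5 = 45
Δ = 0!·2!·2!/5! = 1/30
Racah Σ t=0..0: t=0:+1/1 = 1/1
⇒ 3j(1 1 2; 0 0 0)² = 2/15, sgn +1
Racah Σ t=0..0: t=0:+1/4 = 1/4
⇒ 3j(1 1 2; 1 1 -2)² = 1/5, sgn +1
4πI² = N·(3j₀)²·(3jₘ)² = 6/5
I = +1·√(1.2/4π) = 0.30901936
No selection rule forces the value: the integral is nonzero (none).

0.309019 (none)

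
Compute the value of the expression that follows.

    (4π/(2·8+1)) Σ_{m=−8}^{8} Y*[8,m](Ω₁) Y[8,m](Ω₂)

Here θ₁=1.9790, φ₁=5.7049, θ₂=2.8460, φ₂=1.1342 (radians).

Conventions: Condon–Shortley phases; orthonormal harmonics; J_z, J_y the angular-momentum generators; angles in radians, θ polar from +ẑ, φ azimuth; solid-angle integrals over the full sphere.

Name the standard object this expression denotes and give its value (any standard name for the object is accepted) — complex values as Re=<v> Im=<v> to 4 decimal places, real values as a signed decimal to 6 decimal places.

This sum is the spherical-harmonic addition theorem: it equals the Legendre polynomial P_l(cos γ) of the angle γ between the two directions.
Term-by-term m-sum for l=8 (normalisation 4π/17 = 0.739198):
  m=-8: (-0.02232 + 0.25863j) × (-0.00003 - 0.00001j) = 0.00000 - 0.00001j  (running Σ = 0.00000 - 0.00001j)
  m=-7: (0.27690 - 0.35356j) × (0.00003 + 0.00035j) = 0.00013 + 0.00009j  (running Σ = 0.00013 + 0.00008j)
  m=-6: (-0.29051 + 0.09890j) × (0.00254 - 0.00146j) = -0.00059 + 0.00068j  (running Σ = -0.00046 + 0.00076j)
  m=-5: (-0.12963 - 0.03312j) × (-0.01433 - 0.01006j) = 0.00152 + 0.00178j  (running Σ = 0.00107 + 0.00253j)
  m=-4: (0.24069 + 0.26236j) × (-0.01347 + 0.07590j) = -0.02315 + 0.01474j  (running Σ = -0.02209 + 0.01727j)
  m=-3: (-0.00563 - 0.03402j) × (0.23684 - 0.06326j) = -0.00349 - 0.00770j  (running Σ = -0.02557 + 0.00957j)
  m=-2: (0.13220 - 0.30068j) × (-0.33472 - 0.39934j) = -0.16432 + 0.04785j  (running Σ = -0.18989 + 0.05742j)
  m=-1: (-0.08491 + 0.05542j) × (-0.24527 + 0.52563j) = -0.00831 - 0.05823j  (running Σ = -0.19820 - 0.00081j)
  m=0: (-0.31352 + 0.00000j) × (-0.06481 + 0.00000j) = 0.02032 + 0.00000j  (running Σ = -0.17788 - 0.00081j)
  m=1: (0.08491 + 0.05542j) × (0.24527 + 0.52563j) = -0.00831 + 0.05823j  (running Σ = -0.18619 + 0.05742j)
  m=2: (0.13220 + 0.30068j) × (-0.33472 + 0.39934j) = -0.16432 - 0.04785j  (running Σ = -0.35051 + 0.00957j)
  m=3: (0.00563 - 0.03402j) × (-0.23684 - 0.06326j) = -0.00349 + 0.00770j  (running Σ = -0.35399 + 0.01727j)
  m=4: (0.24069 - 0.26236j) × (-0.01347 - 0.07590j) = -0.02315 - 0.01474j  (running Σ = -0.37715 + 0.00253j)
  m=5: (0.12963 - 0.03312j) × (0.01433 - 0.01006j) = 0.00152 - 0.00178j  (running Σ = -0.37562 + 0.00076j)
  m=6: (-0.29051 - 0.09890j) × (0.00254 + 0.00146j) = -0.00059 - 0.00068j  (running Σ = -0.37622 + 0.00008j)
  m=7: (-0.27690 - 0.35356j) × (-0.00003 + 0.00035j) = 0.00013 - 0.00009j  (running Σ = -0.37609 - 0.00001j)
  m=8: (-0.02232 - 0.25863j) × (-0.00003 + 0.00001j) = 0.00000 + 0.00001j  (running Σ = -0.37608 - 0.00000j)
Total Σ_m = -0.37608 - 0.00000j. Multiply by 0.739198: -0.27800 - 0.00000j. P_8(cos γ) = -0.278000

Legendre polynomial (addition theorem), -0.278000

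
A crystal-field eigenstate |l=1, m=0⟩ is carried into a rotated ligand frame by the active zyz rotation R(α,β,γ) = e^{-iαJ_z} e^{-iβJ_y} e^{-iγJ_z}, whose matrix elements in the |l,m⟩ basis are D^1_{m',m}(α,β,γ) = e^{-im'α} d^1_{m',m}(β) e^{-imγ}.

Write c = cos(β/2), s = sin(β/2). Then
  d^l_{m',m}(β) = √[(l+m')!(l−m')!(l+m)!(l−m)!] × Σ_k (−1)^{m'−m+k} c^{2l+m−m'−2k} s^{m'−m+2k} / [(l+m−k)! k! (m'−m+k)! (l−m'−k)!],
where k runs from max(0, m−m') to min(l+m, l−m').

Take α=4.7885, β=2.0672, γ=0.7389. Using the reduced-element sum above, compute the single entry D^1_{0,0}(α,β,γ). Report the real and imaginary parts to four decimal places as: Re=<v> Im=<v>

Re=-0.4763 Im=0.0000

First d^1_{0,0}(β=2.0672), then the phase factors e^{-i(0)α} and e^{-i(0)γ}:
With c≡cos(β/2)=0.511729 and s≡sin(β/2)=0.859147, N=[1·1·1·1]^{1/2}=1.000000
The bounds max(0,m−m')=0 and min(l+m,l−m')=1 give 2 terms
  k=0: (−1)^0·1.0000/(1)·0.5117^2·0.8591^0 = +0.261867
  k=1: (−1)^1·1.0000/(1)·0.5117^0·0.8591^2 = -0.738133
d^1_{0,0}(2.0672) = +0.261867 -0.738133 = -0.476266
D = (+1.000000+0.000000i)·(-0.476266)·(+1.000000+0.000000i) = -0.476266+0.000000i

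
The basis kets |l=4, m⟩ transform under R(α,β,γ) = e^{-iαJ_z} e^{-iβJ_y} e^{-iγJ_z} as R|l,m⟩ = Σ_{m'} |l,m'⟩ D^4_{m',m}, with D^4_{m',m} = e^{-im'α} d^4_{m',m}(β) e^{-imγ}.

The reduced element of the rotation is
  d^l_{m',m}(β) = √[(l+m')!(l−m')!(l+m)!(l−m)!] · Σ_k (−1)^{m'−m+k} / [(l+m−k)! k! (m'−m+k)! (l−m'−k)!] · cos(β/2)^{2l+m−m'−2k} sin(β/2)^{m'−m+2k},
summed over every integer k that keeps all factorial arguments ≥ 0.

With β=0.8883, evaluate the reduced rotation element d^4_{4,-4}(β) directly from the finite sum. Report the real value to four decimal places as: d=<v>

d=0.0012

d^4_{4,-4}(β=0.8883) via the finite sum:
With c≡cos(β/2)=0.902976 and s≡sin(β/2)=0.429691, N=[40320·1·1·40320]^{1/2}=40320.000000
k∈{0} keeps every argument non-negative
  k=0: (−1)^8·40320.0000/(40320)·0.9030^0·0.4297^8 = +0.001162
d^4_{4,-4}(0.8883) = +0.001162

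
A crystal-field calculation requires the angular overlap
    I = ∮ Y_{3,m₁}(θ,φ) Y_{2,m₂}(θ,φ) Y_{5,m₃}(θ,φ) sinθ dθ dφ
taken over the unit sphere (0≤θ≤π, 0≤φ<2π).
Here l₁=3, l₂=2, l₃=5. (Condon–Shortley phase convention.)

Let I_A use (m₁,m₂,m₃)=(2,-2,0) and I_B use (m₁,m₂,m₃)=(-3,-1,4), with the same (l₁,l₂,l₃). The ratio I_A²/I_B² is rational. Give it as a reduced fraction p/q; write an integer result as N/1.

Shared (l₁,l₂,l₃)=(3,2,5): N and (l;000)² cancel in I_A²/I_B².
A: Δ = 0!·6!·4!/11! = 1/2310; Racah Σ t=0..0: t=0:+1/2880 = 1/2880; ⇒ 3j(3 2 5; 2 -2 0)² = 1/462, sgn -1
B: Δ = 0!·6!·4!/11! = 1/2310; Racah Σ t=0..0: t=0:+1/4320 = 1/4320; ⇒ 3j(3 2 5; -3 -1 4)² = 2/55, sgn -1
I_A²/I_B² = (1/462)/(2/55) = 5/84

5/84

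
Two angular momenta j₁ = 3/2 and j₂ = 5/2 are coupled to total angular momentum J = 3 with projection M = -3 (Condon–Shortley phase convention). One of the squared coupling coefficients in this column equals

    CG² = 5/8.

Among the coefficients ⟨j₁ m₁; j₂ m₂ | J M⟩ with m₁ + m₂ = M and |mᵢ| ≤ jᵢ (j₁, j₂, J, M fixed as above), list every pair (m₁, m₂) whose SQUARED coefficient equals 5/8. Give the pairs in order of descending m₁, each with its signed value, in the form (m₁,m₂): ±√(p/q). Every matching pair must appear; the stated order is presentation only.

Admissible pairs with m₁+m₂ = M = -3: (-3/2,-3/2), (-1/2,-5/2)
  (m₁,m₂)=(-1/2,-5/2): CG² = 5/8, CG = +√(5/8)   ← matches the target
  (m₁,m₂)=(-3/2,-3/2): CG² = 3/8, CG = −√(3/8)
Pairs with CG² = 5/8: (-1/2,-5/2): +√(5/8)

(-1/2,-5/2): +√(5/8)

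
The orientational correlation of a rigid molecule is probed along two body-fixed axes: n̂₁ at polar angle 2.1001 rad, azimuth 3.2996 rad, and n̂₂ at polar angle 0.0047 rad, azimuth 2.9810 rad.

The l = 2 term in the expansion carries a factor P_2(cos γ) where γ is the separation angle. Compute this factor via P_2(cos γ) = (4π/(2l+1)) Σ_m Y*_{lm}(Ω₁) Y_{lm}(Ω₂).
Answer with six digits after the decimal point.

-0.123387

Summing Y*_{l m}(θ₁,φ₁)·Y_{l m}(θ₂,φ₂) over m ∈ [−2, 2]; prefactor 4π/(2·2+1) = 2.513274:
  term(m=-2) = 0.00000 + 0.00000j   from Y*(Ω₁)=0.27354 + 0.08944j, Y(Ω₂)=0.00001 + 0.00000j
  term(m=-1) = -0.00116 - 0.00038j   from Y*(Ω₁)=0.33251 + 0.05298j, Y(Ω₂)=-0.00358 - 0.00058j
  term(m=+0) = -0.04678 + 0.00000j   from Y*(Ω₁)=-0.07416 + 0.00000j, Y(Ω₂)=0.63076 + 0.00000j
  term(m=+1) = -0.00116 + 0.00038j   from Y*(Ω₁)=-0.33251 + 0.05298j, Y(Ω₂)=0.00358 - 0.00058j
  term(m=+2) = 0.00000 - 0.00000j   from Y*(Ω₁)=0.27354 - 0.08944j, Y(Ω₂)=0.00001 - 0.00000j
Σ over m = -0.04909 + 0.00000j; ×(4π/5) → -0.12339 + 0.00000j. Real part: -0.123387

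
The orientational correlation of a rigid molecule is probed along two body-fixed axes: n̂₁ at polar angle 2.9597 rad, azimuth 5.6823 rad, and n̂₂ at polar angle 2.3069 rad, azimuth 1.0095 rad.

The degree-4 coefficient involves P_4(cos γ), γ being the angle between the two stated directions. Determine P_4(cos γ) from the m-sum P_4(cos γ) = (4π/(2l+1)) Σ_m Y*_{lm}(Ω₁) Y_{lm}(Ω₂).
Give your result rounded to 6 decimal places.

Expand P_4 via completeness: Σ_{m} conj(Y_{4,m}) at Ω₁ times Y_{4,m} at Ω₂ —
  m=-4: (-0.00035 - 0.00032j) × (-0.08335 + 0.10426j) = 0.00006 - 0.00001j  (running Σ = 0.00006 - 0.00001j)
  m=-3: (0.00167 + 0.00709j) × (0.33986 + 0.03860j) = 0.00030 + 0.00247j  (running Σ = 0.00036 + 0.00246j)
  m=-2: (0.02279 - 0.05892j) × (-0.17161 - 0.35690j) = -0.02494 + 0.00198j  (running Σ = -0.02458 + 0.00444j)
  m=-1: (-0.26179 + 0.17944j) × (-0.01948 + 0.03099j) = -0.00046 - 0.01161j  (running Σ = -0.02504 - 0.00716j)
  m=0: (0.71179 + 0.00000j) × (-0.36087 + 0.00000j) = -0.25686 + 0.00000j  (running Σ = -0.28190 - 0.00716j)
  m=1: (0.26179 + 0.17944j) × (0.01948 + 0.03099j) = -0.00046 + 0.01161j  (running Σ = -0.28236 + 0.00444j)
  m=2: (0.02279 + 0.05892j) × (-0.17161 + 0.35690j) = -0.02494 - 0.00198j  (running Σ = -0.30730 + 0.00246j)
  m=3: (-0.00167 + 0.00709j) × (-0.33986 + 0.03860j) = 0.00030 - 0.00247j  (running Σ = -0.30700 - 0.00001j)
  m=4: (-0.00035 + 0.00032j) × (-0.08335 - 0.10426j) = 0.00006 + 0.00001j  (running Σ = -0.30694 + 0.00000j)
Total Σ_m = -0.30694 + 0.00000j. Multiply by 1.396263: -0.42857 + 0.00000j. P_4(cos γ) = -0.428570

-0.428570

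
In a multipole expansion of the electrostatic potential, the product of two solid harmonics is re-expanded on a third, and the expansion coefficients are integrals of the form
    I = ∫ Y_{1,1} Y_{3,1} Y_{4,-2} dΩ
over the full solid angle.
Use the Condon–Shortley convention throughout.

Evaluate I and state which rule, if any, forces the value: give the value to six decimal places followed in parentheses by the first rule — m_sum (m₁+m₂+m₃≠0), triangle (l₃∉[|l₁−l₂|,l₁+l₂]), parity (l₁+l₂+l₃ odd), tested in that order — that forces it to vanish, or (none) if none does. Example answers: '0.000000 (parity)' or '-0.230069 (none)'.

0.238414 (none)

Rules hold: Σm=0, L=8 even, 2≤4≤4.
N = 3·7·9 = 189
Δ = 0!·2!·6!/9! = 1/252
Racah Σ t=0..0: t=0:+1/36 = 1/36
⇒ 3j(1 3 4; 0 0 0)² = 4/63, sgn +1
Racah Σ t=0..0: t=0:+1/96 = 1/96
⇒ 3j(1 3 4; 1 1 -2)² = 5/84, sgn +1
4πI² = N·(3j₀)²·(3jₘ)² = 5/7
I = +1·√(0.714286/4π) = 0.23841361
No selection rule forces the value: the integral is nonzero (none).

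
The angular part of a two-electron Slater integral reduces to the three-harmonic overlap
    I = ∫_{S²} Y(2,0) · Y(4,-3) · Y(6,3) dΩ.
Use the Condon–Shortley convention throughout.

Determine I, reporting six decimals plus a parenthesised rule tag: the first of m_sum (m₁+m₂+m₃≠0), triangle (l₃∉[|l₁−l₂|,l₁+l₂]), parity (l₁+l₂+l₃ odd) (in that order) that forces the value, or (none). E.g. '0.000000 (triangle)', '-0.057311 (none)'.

Checks pass: Σm=0; 12 even; l₃=6∈[2,6].
(2·2+1)(2·4+1)(2·6+1) = 585
Δ: 0! 4! 8! / 13! → 1/6435
sum: t=0:+1/2304 = 1/2304
3j²(2 4 6; 0 0 0) = Δ·Π!·Σ² = 5/143  (sign +1)
sum: t=0:+1/20160 = 1/20160
3j²(2 4 6; 0 -3 3) = Δ·Π!·Σ² = 12/715  (sign -1)
combine: 4πI² = 585·5/143·12/715 = 540/1573
take √, sign -1: I = -0.16528277
No selection rule forces the value: the integral is nonzero (none).

-0.165283 (none)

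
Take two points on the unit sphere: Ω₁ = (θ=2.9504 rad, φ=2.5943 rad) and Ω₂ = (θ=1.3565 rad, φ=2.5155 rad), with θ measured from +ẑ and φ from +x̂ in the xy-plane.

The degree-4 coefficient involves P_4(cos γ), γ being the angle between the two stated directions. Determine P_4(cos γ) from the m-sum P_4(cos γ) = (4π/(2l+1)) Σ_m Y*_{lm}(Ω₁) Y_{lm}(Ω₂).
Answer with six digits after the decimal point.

0.372899

Addition theorem: P_4(cos γ) = (4π/9) Σ_m Y*_{lm}(Ω₁) Y_{lm}(Ω₂), m = −4…4:
  m=-4: Y*=-0.000335-0.000470i  Y=-0.324243+0.240016i  product +0.000221+0.000072i
  m=-3: Y*=-0.000599-0.008411i  Y=+0.075159-0.236682i  product -0.002036-0.000490i
  m=-2: Y*=+0.031826-0.061702i  Y=-0.068377-0.207298i  product -0.014967-0.002379i
  m=-1: Y*=+0.282431-0.172109i  Y=+0.213760+0.154580i  product +0.086977+0.006868i
  m=+0: Y*=+0.698310-0.000000i  Y=+0.181407+0.000000i  product +0.126678+0.000000i
  m=+1: Y*=-0.282431-0.172109i  Y=-0.213760+0.154580i  product +0.086977-0.006868i
  m=+2: Y*=+0.031826+0.061702i  Y=-0.068377+0.207298i  product -0.014967+0.002379i
  m=+3: Y*=+0.000599-0.008411i  Y=-0.075159-0.236682i  product -0.002036+0.000490i
  m=+4: Y*=-0.000335+0.000470i  Y=-0.324243-0.240016i  product +0.000221-0.000072i
Total Σ_m = +0.267069+0.000000i. Multiply by 1.396263: +0.372899+0.000000i. P_4(cos γ) = 0.372899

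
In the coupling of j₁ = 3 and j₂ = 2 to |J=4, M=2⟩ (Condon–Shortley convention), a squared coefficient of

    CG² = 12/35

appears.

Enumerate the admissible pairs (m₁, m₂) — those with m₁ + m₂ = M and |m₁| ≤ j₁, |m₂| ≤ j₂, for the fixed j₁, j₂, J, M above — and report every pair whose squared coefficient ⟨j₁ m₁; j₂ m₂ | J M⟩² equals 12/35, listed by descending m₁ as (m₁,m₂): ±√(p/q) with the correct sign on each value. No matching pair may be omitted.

Admissible pairs with m₁+m₂ = M = 2: (0,2), (1,1), (2,0), (3,-1)
  (m₁,m₂)=(3,-1): CG² = 27/140, CG = +√(27/140)
  (m₁,m₂)=(2,0): CG² = 12/35, CG = +√(12/35)   ← matches the target
  (m₁,m₂)=(1,1): CG² = 1/28, CG = −√(1/28)
  (m₁,m₂)=(0,2): CG² = 3/7, CG = −√(3/7)
Pairs with CG² = 12/35: (2,0): +√(12/35)

(2,0): +√(12/35)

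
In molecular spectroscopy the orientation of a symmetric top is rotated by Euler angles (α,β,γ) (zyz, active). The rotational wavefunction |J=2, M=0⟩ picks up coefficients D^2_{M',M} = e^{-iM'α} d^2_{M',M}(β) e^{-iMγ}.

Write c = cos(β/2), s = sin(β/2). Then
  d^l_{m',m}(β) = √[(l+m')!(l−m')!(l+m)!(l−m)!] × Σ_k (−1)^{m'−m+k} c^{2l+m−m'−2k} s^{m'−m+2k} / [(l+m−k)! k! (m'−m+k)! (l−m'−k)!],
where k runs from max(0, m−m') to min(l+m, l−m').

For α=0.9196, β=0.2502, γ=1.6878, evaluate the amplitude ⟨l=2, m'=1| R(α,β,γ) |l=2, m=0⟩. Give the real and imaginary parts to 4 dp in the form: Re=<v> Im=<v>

Split into d^2_{1,0}(β=0.2502) × two z-phases.
c=cos(0.250200/2)=0.992185, s=sin(0.250200/2)=0.124774; N=√[6·1·2·2]=4.898979
k: max(0,(0)−(1))=0 … min(2+(0),2−(1))=1
  k=0: (−1)^1·4.8990/(2)·0.9922^3·0.1248^1 = -0.298523
  k=1: (−1)^2·4.8990/(2)·0.9922^1·0.1248^3 = +0.004721
d^2_{1,0}(0.2502) = -0.298523 +0.004721 = -0.293802
Phases: e^{-i·(1)·0.9196}=+0.606138-0.795359i, e^{-i·(0)·1.6878}=+1.000000+0.000000i ⇒ D=-0.178085+0.233678i

Re=-0.1781 Im=0.2337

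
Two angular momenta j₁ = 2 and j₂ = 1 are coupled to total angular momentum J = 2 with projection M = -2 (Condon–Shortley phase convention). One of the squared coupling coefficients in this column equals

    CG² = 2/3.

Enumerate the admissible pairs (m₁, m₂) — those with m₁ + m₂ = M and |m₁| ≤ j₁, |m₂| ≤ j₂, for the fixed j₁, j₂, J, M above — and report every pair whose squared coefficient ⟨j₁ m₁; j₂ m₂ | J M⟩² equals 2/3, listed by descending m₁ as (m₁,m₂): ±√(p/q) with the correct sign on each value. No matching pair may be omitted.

(-2,0): −√(2/3)

Admissible pairs with m₁+m₂ = M = -2: (-2,0), (-1,-1)
  (m₁,m₂)=(-1,-1): CG² = 1/3, CG = +√(1/3)
  (m₁,m₂)=(-2,0): CG² = 2/3, CG = −√(2/3)   ← matches the target
Pairs with CG² = 2/3: (-2,0): −√(2/3)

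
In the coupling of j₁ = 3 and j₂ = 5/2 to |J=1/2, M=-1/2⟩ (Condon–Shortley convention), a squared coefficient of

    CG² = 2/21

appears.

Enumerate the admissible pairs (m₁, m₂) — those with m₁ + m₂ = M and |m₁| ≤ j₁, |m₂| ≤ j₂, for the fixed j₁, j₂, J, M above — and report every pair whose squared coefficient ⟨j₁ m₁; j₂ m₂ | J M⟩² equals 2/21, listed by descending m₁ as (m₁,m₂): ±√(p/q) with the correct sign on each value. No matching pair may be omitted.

(1,-3/2): −√(2/21)

Admissible pairs with m₁+m₂ = M = -1/2: (-3,5/2), (-2,3/2), (-1,1/2), (0,-1/2), (1,-3/2), (2,-5/2)
  (m₁,m₂)=(2,-5/2): CG² = 1/21, CG = +√(1/21)
  (m₁,m₂)=(1,-3/2): CG² = 2/21, CG = −√(2/21)   ← matches the target
  (m₁,m₂)=(0,-1/2): CG² = 1/7, CG = +√(1/7)
  (m₁,m₂)=(-1,1/2): CG² = 4/21, CG = −√(4/21)
  (m₁,m₂)=(-2,3/2): CG² = 5/21, CG = +√(5/21)
  (m₁,m₂)=(-3,5/2): CG² = 2/7, CG = −√(2/7)
Pairs with CG² = 2/21: (1,-3/2): −√(2/21)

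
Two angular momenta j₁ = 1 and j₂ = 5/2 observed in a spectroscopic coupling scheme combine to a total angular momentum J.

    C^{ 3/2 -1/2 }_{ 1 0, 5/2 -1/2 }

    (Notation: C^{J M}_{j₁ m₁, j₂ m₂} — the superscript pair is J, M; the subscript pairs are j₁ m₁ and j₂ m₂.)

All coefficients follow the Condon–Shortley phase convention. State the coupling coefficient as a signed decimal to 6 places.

√[4·2!0!3!/6! · 1!1!2!3!1!2!] = √(8/5)
  +(−1)^1/∏(1,1,0,1,0,2)! = -1/2  (running -1/2)
⟨..|..⟩ = √(8/5)·(-1/2) = -0.632456

-0.632456  (= −√(2/5))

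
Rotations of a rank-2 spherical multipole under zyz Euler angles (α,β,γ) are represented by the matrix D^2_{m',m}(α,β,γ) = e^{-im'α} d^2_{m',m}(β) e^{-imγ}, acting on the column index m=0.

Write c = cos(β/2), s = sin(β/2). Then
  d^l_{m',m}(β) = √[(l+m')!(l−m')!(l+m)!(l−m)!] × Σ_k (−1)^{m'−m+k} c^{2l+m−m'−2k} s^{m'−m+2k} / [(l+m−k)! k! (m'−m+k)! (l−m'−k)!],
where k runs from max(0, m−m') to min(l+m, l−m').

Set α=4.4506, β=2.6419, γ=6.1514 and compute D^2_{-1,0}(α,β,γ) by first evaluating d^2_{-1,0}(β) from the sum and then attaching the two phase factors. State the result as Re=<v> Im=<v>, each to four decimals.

Re=0.1333 Im=0.4975

Split into d^2_{-1,0}(β=2.6419) × two z-phases.
Half-angle: c=0.247255, s=0.968950. N=√(1·6·2·2)=4.898979
Admissible k: 1..2 (factorial args all ≥0)
  k=1: (−1)^0·4.8990/(2)·0.2473^3·0.9690^1 = +0.035877
  k=2: (−1)^1·4.8990/(2)·0.2473^1·0.9690^3 = -0.550967
d^2_{-1,0}(2.6419) = +0.035877 -0.550967 = -0.515090
Attach z-rotation phases: D = e^{-i(-1)(4.4506)}·(-0.515090)·e^{-i(0)(6.1514)} = +0.133310+0.497540i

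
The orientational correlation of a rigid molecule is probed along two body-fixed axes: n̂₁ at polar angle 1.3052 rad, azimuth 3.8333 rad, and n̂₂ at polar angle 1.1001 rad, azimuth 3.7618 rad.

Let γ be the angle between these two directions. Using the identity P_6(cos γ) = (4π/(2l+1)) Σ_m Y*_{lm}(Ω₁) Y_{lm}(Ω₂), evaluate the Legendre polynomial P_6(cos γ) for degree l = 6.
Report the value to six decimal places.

0.567462

Addition theorem: P_6(cos γ) = (4π/13) Σ_m Y*_{lm}(Ω₁) Y_{lm}(Ω₂), m = −6…6:
  m=-6: Y*=-0.207847-0.329946i  Y=-0.202569+0.132616i  product +0.085860+0.039273i
  m=-5: Y*=+0.349158+0.114524i  Y=+0.426427+0.017304i  product +0.146909+0.054878i
  m=-4: Y*=+0.069693-0.027414i  Y=-0.224364-0.174404i  product -0.020418-0.006004i
  m=-3: Y*=-0.166434+0.301548i  Y=-0.044087-0.147834i  product +0.051917+0.011310i
  m=-2: Y*=-0.004718-0.024884i  Y=-0.109621+0.319639i  product +0.008471+0.001220i
  m=-1: Y*=-0.248297-0.205642i  Y=-0.030601+0.021856i  product +0.012092+0.000866i
  m=+0: Y*=+0.051782-0.000000i  Y=+0.335675+0.000000i  product +0.017382+0.000000i
  m=+1: Y*=+0.248297-0.205642i  Y=+0.030601+0.021856i  product +0.012092-0.000866i
  m=+2: Y*=-0.004718+0.024884i  Y=-0.109621-0.319639i  product +0.008471-0.001220i
  m=+3: Y*=+0.166434+0.301548i  Y=+0.044087-0.147834i  product +0.051917-0.011310i
  m=+4: Y*=+0.069693+0.027414i  Y=-0.224364+0.174404i  product -0.020418+0.006004i
  m=+5: Y*=-0.349158+0.114524i  Y=-0.426427+0.017304i  product +0.146909-0.054878i
  m=+6: Y*=-0.207847+0.329946i  Y=-0.202569-0.132616i  product +0.085860-0.039273i
Σ over m = +0.587043-0.000000i; ×(4π/13) → +0.567462-0.000000i. Real part: 0.567462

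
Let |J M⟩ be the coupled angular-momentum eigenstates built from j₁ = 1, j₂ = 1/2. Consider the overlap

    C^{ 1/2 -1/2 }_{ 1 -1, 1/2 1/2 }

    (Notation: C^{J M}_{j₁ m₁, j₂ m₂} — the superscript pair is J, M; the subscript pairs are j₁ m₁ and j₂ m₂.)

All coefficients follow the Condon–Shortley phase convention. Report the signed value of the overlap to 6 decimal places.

−√(2/3) ≈ -0.816497

√[2·1!1!0!/3! · 0!2!1!0!0!1!] = √(2/3)
  +(−1)^1/∏(1,0,1,0,0,0)! = -1  (running -1)
⟨..|..⟩ = √(2/3)·(-1) = -0.816497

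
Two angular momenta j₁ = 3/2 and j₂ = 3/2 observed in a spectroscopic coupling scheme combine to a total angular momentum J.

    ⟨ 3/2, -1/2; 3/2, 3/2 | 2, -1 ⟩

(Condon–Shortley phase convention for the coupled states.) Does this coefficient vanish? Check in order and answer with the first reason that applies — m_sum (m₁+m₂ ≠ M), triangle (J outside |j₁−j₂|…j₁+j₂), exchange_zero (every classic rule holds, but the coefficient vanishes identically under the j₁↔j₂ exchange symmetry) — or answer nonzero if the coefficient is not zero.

m_sum

m-sum: m₁+m₂ = -1/2+3/2 = 1, M = -1  ✗ ⇒ coefficient is 0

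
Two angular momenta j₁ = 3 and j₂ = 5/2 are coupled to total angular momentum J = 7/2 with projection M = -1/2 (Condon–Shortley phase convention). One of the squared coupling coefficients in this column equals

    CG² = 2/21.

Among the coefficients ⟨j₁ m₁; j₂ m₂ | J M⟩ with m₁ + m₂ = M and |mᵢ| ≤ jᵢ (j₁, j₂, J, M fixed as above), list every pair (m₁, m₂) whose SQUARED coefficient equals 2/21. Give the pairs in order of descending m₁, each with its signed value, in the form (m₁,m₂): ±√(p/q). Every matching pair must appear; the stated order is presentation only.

(-3,5/2): +√(2/21)

Admissible pairs with m₁+m₂ = M = -1/2: (-3,5/2), (-2,3/2), (-1,1/2), (0,-1/2), (1,-3/2), (2,-5/2)
  (m₁,m₂)=(2,-5/2): CG² = 16/63, CG = +√(16/63)
  (m₁,m₂)=(1,-3/2): CG² = 8/63, CG = +√(8/63)
  (m₁,m₂)=(0,-1/2): CG² = 4/21, CG = −√(4/21)
  (m₁,m₂)=(-1,1/2): CG² = 1/63, CG = −√(1/63)
  (m₁,m₂)=(-2,3/2): CG² = 20/63, CG = +√(20/63)
  (m₁,m₂)=(-3,5/2): CG² = 2/21, CG = +√(2/21)   ← matches the target
Pairs with CG² = 2/21: (-3,5/2): +√(2/21)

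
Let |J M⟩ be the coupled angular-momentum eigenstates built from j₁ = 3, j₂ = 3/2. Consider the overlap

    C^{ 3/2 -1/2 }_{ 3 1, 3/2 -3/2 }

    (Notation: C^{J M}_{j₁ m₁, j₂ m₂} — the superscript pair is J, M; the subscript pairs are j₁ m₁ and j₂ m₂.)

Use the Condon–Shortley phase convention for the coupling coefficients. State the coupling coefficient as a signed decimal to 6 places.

+0.338062

j₁+j₂−J=3  J+j₁−j₂=3  J−j₁+j₂=0  j₁+j₂+J+1=7
(j₁±m₁, j₂±m₂, J±M) = (4,2,0,3,1,2)
P² = 576/35
sum k=0..0:
  [0] +1/12 = 1/12
S = 1/12
C² = P²·S² = 4/35 ; C = +0.338062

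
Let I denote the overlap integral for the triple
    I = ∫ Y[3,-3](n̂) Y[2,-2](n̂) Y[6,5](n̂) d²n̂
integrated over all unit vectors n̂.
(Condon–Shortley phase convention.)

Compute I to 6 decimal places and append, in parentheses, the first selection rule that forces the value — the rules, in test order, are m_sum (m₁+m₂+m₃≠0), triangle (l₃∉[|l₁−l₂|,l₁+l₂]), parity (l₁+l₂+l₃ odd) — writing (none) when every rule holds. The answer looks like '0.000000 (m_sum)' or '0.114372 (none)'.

|3−2|≤6≤3+2 violated ⇒ I = 0

0.000000 (triangle)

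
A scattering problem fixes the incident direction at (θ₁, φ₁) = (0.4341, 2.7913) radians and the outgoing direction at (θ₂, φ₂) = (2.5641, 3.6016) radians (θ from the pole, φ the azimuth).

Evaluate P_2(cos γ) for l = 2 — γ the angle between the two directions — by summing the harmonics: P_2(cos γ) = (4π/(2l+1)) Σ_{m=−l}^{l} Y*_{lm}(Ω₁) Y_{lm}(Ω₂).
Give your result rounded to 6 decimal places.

0.043347

Term-by-term m-sum for l=2 (normalisation 4π/5 = 2.513274):
  [-2]  conj(Y_{2,-2})(Ω₁) = +0.052237-0.044051i ; Y_{2,-2}(Ω₂) = +0.069742-0.091593i ; Δ = -0.000392-0.007857i
  [-1]  conj(Y_{2,-1})(Ω₁) = -0.276890+0.101164i ; Y_{2,-1}(Ω₂) = +0.316627-0.156876i ; Δ = -0.071801+0.075469i
  [+0]  conj(Y_{2,0})(Ω₁) = +0.463405-0.000000i ; Y_{2,0}(Ω₂) = +0.348791+0.000000i ; Δ = +0.161632+0.000000i
  [+1]  conj(Y_{2,1})(Ω₁) = +0.276890+0.101164i ; Y_{2,1}(Ω₂) = -0.316627-0.156876i ; Δ = -0.071801-0.075469i
  [+2]  conj(Y_{2,2})(Ω₁) = +0.052237+0.044051i ; Y_{2,2}(Ω₂) = +0.069742+0.091593i ; Δ = -0.000392+0.007857i
Total Σ_m = +0.017247+0.000000i. Multiply by 2.513274: +0.043347+0.000000i. P_2(cos γ) = 0.043347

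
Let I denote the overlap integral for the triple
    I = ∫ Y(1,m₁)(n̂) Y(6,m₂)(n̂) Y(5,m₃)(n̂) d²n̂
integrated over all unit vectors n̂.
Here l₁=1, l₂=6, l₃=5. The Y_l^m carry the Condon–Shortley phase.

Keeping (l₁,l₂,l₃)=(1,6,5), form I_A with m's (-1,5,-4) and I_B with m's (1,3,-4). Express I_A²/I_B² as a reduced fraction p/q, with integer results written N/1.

55/3

l's match ⇒ only the (l;m) 3-j factors differ between A and B.
A: triangle coeff Δ(1,6,5) = 1/858; Σ_t [2,2]: t=2:+1/725760 = 1/725760; (3j)²=5/78 [(1 6 5; -1 5 -4)], sign=-1
B: triangle coeff Δ(1,6,5) = 1/858; Σ_t [0,0]: t=0:+1/725760 = 1/725760; (3j)²=1/286 [(1 6 5; 1 3 -4)], sign=-1
I_A²/I_B² = (5/78)/(1/286) = 55/3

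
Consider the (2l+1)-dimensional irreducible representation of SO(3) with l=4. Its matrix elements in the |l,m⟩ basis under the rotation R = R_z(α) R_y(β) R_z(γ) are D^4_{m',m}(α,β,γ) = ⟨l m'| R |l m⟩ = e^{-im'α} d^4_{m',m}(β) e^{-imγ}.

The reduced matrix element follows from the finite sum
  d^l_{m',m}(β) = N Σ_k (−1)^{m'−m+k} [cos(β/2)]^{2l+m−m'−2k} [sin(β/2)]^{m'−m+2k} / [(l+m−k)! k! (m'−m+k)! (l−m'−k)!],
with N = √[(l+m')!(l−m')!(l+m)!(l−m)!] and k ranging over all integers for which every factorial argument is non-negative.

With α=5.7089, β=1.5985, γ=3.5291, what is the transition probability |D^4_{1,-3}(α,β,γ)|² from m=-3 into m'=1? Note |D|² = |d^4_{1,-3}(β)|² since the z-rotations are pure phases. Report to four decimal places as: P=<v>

P=0.0912

D^4_{1,-3}(5.7089,1.5985,3.5291) = e^{-i·1·5.7089}·d^4_{1,-3}(1.5985)·e^{-i·-3·3.5291}. Compute d first:
With c≡cos(β/2)=0.697245 and s≡sin(β/2)=0.716833, N=[120·6·1·5040]^{1/2}=1904.940944
The bounds max(0,m−m')=0 and min(l+m,l−m')=1 give 2 terms
  k=0: (−1)^4·1904.9409/(144)·0.6972^4·0.7168^4 = +0.825529
  k=1: (−1)^5·1904.9409/(240)·0.6972^2·0.7168^6 = -0.523540
d^4_{1,-3}(1.5985) = +0.825529 -0.523540 = +0.301989
|D^4_{1,-3}|² = |d^4_{1,-3}(β)|² = (+0.301989)² = 0.091197 (the z-rotation phases have unit modulus)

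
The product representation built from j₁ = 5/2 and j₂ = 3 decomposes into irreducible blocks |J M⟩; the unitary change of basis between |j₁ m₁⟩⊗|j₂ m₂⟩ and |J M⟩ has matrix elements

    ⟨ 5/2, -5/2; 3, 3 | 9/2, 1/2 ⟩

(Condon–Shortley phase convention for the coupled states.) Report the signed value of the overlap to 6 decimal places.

√[10·1!4!5!/11! · 0!5!6!0!5!4!] = √(13824000/77)
  +(−1)^1/∏(1,0,4,5,0,0)! = -1/2880  (running -1/2880)
⟨..|..⟩ = √(13824000/77)·(-1/2880) = -0.147122

-0.147122  (= −√(5/231))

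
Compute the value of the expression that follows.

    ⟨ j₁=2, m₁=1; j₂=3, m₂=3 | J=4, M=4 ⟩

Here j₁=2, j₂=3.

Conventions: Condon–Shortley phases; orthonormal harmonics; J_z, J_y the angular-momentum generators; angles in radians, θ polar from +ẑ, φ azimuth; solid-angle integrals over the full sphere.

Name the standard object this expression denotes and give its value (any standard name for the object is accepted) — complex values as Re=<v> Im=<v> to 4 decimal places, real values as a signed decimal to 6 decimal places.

This is a Clebsch–Gordan (vector-coupling) coefficient.
√[9·1!3!5!/10! · 3!1!6!0!8!0!] = √(311040)
  +(−1)^1/∏(1,0,0,5,3,0)! = -1/720  (running -1/720)
⟨..|..⟩ = √(311040)·(-1/720) = -0.774597

Clebsch–Gordan coefficient, −√(3/5) ≈ -0.774597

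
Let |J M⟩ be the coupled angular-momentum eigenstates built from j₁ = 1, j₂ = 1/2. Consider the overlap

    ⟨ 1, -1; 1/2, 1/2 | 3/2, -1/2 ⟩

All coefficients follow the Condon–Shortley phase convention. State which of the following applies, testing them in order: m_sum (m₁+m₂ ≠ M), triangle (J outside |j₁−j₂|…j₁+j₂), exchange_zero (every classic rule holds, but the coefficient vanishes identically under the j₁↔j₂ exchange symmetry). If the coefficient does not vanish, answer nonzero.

nonzero

m-sum: m₁+m₂ = -1+1/2 = -1/2, M = -1/2  ✓
triangle: |j₁−j₂| = 1/2 ≤ J = 3/2 ≤ j₁+j₂ = 3/2  ✓
exchange: j₁≠j₂ or m₁≠m₂ — the exchange symmetry imposes no constraint here
value check: CG = +√(1/3) = +0.577350 ≠ 0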